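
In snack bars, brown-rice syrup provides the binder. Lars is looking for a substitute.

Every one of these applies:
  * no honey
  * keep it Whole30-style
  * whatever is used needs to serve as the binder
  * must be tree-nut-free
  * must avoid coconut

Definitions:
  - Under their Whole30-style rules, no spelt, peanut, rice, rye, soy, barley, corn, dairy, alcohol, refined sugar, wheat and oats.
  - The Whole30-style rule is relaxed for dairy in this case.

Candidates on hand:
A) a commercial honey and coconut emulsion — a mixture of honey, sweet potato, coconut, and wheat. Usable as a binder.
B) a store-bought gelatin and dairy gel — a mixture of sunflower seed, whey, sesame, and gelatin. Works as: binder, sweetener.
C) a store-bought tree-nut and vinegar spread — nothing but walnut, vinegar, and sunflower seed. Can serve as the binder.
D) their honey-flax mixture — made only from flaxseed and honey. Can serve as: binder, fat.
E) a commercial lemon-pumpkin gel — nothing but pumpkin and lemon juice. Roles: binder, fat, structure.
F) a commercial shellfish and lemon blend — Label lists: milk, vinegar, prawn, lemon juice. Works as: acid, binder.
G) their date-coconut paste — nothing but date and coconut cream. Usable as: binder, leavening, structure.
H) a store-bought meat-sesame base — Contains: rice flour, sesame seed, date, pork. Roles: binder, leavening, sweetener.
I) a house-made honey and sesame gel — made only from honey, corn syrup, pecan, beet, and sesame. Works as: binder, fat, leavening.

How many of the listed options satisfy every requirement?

3

A: has wheat, so not Whole30-style; has honey, so not honey-free (and 1 more) — out
B: dairy is permitted under the Whole30-style carve-out; nothing else excluded — valid
C: has walnut, so not tree-nut-free — reject
D: has honey, so not honey-free — out
E: every rule checks out — keep
F: dairy is permitted under the Whole30-style carve-out; nothing else excluded — OK
G: has coconut cream, so not coconut-free — reject
H: has rice flour, so not Whole30-style — no
I: has corn syrup, so not Whole30-style; has pecan, so not tree-nut-free (and 1 more) — no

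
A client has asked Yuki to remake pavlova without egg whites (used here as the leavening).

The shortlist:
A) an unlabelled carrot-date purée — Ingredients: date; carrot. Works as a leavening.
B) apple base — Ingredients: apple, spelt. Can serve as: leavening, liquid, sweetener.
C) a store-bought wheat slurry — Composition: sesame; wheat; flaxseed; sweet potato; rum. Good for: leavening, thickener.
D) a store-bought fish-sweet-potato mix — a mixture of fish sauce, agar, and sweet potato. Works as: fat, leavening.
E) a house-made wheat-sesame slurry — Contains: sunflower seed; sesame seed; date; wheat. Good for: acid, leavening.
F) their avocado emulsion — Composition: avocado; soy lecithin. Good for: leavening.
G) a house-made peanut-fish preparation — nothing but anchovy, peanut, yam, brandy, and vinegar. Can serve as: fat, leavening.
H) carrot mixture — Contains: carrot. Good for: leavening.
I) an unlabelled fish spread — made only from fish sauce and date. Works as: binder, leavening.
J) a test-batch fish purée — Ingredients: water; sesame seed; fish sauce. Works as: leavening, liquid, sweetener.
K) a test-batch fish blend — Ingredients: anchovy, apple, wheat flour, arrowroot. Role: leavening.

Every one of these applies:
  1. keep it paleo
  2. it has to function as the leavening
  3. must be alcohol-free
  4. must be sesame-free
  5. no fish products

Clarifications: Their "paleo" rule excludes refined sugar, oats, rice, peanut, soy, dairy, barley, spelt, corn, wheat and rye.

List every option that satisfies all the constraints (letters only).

A, H

A: all constraints satisfied — keep
B: has spelt, so not paleo — no
C: has wheat, so not paleo; has rum, so not alcohol-free (and 1 more) — reject
D: has fish sauce, so not fish-free — no
E: has wheat, so not paleo; has sesame seed, so not sesame-free — out
F: has soy lecithin, so not paleo — reject
G: has peanut, so not paleo; has brandy, so not alcohol-free (and 1 more) — out
H: only carrot; none excluded — keep
I: has fish sauce, so not fish-free — reject
J: has fish sauce, so not fish-free; has sesame seed, so not sesame-free — reject
K: has wheat flour, so not paleo; has anchovy, so not fish-free — no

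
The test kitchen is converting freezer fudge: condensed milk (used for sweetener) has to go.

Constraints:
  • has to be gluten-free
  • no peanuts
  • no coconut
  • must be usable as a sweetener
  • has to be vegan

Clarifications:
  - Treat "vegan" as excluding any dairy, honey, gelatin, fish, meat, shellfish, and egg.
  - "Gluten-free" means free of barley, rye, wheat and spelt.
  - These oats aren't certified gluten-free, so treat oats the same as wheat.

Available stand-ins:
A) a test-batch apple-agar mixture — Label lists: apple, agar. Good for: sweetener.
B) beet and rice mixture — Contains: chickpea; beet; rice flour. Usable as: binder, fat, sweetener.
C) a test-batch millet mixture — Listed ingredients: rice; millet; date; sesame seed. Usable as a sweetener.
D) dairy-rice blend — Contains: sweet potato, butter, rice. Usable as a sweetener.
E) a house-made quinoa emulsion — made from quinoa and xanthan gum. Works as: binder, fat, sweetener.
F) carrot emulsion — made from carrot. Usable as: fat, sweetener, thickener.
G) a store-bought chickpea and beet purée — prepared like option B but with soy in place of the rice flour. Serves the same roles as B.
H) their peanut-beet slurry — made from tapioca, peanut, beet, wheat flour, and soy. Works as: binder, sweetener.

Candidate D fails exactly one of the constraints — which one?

usable as a sweetener: satisfied
vegan: has butter — fails
gluten-free: satisfied
peanut-free: satisfied
coconut-free: satisfied

vegan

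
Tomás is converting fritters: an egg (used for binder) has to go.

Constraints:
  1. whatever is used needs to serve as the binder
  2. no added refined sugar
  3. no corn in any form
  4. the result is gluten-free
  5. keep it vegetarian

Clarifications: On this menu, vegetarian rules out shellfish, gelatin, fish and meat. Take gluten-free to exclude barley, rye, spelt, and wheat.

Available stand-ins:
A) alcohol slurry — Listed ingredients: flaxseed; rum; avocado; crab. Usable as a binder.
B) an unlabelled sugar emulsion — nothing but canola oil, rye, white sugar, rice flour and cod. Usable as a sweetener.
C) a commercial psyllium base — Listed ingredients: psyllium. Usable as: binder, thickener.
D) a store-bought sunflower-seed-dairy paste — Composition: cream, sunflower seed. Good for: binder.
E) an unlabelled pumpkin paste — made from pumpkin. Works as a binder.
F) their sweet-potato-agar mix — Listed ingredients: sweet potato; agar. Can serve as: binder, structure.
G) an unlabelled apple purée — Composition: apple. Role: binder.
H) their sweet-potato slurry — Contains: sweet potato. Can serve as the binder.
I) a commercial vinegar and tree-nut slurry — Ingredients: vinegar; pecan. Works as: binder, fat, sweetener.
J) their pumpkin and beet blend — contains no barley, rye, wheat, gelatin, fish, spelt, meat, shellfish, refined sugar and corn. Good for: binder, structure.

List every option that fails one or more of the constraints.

A: has crab, so not vegetarian — no
B: not usable as a binder; has cod, so not vegetarian (and 2 more) — out
C: only psyllium; none excluded — OK
D: no refined sugar, vegetarian — OK
E: no corn, vegetarian — valid
F: only sweet potato and agar; none excluded — keep
G: vegetarian, no refined sugar — valid
H: no corn, gluten-free — OK
I: only pecan and vinegar; none excluded — valid
J: every rule checks out — valid

A, B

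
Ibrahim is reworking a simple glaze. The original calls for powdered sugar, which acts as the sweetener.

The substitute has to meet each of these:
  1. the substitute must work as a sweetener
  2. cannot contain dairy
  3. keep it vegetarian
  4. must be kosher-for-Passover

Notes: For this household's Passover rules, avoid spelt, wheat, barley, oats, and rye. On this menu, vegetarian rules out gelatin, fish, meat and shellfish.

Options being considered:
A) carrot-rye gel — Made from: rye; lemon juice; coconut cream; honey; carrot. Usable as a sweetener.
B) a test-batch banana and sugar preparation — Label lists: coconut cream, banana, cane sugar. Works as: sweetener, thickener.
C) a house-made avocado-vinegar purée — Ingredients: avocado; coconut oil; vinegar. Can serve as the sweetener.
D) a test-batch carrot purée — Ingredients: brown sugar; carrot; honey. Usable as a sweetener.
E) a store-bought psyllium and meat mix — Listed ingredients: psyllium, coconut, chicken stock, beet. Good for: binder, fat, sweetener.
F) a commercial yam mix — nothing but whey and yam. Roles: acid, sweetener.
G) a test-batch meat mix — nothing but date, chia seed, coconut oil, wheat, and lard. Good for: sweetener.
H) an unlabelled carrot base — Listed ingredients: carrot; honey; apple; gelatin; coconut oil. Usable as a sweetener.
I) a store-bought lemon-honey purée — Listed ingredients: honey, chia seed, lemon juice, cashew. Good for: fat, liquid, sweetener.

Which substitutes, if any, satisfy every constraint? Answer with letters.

A: has rye, so not kosher-for-Passover — reject
B: no dairy, vegetarian — valid
C: works as a sweetener, kosher-for-Passover, no dairy — valid
D: kosher-for-Passover, vegetarian — keep
E: has chicken stock, so not vegetarian — no
F: has whey, so not dairy-free — out
G: has wheat, so not kosher-for-Passover; has lard, so not vegetarian — reject
H: has gelatin, so not vegetarian — reject
I: no dairy, kosher-for-Passover — valid

B, C, D, I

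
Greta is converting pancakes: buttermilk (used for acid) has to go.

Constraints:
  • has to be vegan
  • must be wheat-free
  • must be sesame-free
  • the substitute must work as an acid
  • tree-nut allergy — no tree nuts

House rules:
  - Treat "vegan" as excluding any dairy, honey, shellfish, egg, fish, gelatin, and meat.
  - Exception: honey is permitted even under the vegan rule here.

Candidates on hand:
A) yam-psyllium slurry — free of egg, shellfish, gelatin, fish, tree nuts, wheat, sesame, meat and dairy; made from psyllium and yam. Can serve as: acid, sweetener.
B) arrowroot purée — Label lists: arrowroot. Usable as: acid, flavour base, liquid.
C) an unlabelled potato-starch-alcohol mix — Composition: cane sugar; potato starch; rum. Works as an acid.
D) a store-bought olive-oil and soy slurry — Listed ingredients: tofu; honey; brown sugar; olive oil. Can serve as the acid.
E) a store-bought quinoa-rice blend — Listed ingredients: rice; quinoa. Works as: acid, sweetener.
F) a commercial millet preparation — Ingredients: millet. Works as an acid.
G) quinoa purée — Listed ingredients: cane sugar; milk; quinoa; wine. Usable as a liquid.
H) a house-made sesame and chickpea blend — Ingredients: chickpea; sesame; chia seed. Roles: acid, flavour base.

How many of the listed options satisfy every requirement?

6

A: vegan, no wheat — keep
B: nothing on the exclusion list — OK
C: every rule checks out — keep
D: honey is permitted under the vegan carve-out; nothing else excluded — keep
E: every rule checks out — valid
F: only millet; none excluded — valid
G: not usable as an acid; has milk, so not vegan — reject
H: has sesame, so not sesame-free — out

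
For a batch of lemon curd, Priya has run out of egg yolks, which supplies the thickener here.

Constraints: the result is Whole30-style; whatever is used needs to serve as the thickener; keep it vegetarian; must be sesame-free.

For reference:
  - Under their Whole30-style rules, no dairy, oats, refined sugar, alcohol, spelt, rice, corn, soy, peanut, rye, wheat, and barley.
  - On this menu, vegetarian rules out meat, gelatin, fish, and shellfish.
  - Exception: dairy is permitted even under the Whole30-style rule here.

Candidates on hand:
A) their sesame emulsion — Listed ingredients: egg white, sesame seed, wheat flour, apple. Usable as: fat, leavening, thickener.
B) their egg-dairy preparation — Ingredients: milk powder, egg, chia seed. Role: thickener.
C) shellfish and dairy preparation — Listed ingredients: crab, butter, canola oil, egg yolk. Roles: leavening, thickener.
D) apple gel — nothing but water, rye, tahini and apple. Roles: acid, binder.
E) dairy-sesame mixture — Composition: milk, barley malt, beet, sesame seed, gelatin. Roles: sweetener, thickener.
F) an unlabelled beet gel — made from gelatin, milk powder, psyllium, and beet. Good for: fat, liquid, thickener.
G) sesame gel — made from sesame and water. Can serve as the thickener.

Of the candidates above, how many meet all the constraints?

1

A: has wheat flour, so not Whole30-style; has sesame seed, so not sesame-free — no
B: dairy is permitted under the Whole30-style carve-out; nothing else excluded — OK
C: has crab, so not vegetarian — out
D: not usable as a thickener; has rye, so not Whole30-style (and 1 more) — out
E: has barley malt, so not Whole30-style; has gelatin, so not vegetarian (and 1 more) — no
F: has gelatin, so not vegetarian — out
G: has sesame, so not sesame-free — reject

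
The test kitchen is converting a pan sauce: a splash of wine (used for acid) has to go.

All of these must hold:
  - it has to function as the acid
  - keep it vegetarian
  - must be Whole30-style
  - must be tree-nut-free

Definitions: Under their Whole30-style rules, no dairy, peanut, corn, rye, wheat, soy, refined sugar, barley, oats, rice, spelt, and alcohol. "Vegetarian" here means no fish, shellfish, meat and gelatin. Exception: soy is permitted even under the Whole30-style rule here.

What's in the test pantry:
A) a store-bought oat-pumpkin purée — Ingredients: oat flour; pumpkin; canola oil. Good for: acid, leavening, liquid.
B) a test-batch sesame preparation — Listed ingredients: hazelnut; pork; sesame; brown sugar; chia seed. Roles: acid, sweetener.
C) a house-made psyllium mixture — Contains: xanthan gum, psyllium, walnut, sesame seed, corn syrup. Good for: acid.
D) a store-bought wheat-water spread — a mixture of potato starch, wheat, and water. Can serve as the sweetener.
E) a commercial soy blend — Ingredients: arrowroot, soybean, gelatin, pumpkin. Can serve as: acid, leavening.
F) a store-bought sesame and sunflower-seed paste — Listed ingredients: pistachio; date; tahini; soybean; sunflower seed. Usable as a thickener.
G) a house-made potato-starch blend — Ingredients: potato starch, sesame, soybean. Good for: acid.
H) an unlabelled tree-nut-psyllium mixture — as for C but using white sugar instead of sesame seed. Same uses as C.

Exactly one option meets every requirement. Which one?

G

A: has oat flour, so not Whole30-style — no
B: has brown sugar, so not Whole30-style; has pork, so not vegetarian (and 1 more) — no
C: has corn syrup, so not Whole30-style; has walnut, so not tree-nut-free — no
D: not usable as an acid; has wheat, so not Whole30-style — no
E: has gelatin, so not vegetarian — out
F: not usable as an acid; has pistachio, so not tree-nut-free — out
G: soy is permitted under the Whole30-style carve-out; nothing else excluded — OK
H: has corn syrup, so not Whole30-style; has walnut, so not tree-nut-free — reject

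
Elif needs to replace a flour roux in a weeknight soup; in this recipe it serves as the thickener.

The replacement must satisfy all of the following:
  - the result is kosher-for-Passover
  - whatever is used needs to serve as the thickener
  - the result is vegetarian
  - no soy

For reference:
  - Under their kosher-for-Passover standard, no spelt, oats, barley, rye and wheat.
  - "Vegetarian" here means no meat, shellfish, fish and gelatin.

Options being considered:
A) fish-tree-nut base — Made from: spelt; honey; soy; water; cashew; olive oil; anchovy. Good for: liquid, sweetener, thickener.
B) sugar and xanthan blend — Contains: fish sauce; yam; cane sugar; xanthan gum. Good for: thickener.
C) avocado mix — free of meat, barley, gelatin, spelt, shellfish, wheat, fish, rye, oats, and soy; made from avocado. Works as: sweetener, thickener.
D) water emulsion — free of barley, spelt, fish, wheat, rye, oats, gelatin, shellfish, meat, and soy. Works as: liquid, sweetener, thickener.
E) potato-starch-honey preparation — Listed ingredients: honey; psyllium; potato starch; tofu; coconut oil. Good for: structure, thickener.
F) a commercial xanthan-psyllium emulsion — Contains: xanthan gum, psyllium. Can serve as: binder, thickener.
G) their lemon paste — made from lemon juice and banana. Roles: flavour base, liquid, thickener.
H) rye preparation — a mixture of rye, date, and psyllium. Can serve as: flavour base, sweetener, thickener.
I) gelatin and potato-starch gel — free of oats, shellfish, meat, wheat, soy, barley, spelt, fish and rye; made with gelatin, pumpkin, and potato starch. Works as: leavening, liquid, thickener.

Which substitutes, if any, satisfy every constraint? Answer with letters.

C, D, F, G

A: has spelt, so not kosher-for-Passover; has anchovy, so not vegetarian (and 1 more) — out
B: has fish sauce, so not vegetarian — out
C: works as a thickener, kosher-for-Passover, no soy — keep
D: vegetarian, no soy — valid
E: has tofu, so not soy-free — out
F: kosher-for-Passover, no soy — keep
G: works as a thickener, vegetarian, no soy — valid
H: has rye, so not kosher-for-Passover — no
I: has gelatin, so not vegetarian — reject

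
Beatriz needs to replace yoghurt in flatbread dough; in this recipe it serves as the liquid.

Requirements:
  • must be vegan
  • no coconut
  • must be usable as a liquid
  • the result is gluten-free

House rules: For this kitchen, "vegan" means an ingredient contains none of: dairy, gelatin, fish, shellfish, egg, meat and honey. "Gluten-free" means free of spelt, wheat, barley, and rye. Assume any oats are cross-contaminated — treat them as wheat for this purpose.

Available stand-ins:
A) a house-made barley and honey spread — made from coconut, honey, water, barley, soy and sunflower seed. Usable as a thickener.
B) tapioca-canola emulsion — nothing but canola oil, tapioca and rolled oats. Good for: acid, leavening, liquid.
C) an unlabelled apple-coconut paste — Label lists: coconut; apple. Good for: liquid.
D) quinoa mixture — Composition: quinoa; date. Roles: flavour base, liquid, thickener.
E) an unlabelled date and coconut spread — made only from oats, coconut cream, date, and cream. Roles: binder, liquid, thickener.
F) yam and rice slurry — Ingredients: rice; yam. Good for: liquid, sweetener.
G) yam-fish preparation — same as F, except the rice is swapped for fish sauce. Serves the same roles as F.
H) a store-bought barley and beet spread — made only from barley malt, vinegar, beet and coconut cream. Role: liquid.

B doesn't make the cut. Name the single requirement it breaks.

gluten-free

usable as a liquid: satisfied
vegan: satisfied
gluten-free: has rolled oats — fails
coconut-free: satisfied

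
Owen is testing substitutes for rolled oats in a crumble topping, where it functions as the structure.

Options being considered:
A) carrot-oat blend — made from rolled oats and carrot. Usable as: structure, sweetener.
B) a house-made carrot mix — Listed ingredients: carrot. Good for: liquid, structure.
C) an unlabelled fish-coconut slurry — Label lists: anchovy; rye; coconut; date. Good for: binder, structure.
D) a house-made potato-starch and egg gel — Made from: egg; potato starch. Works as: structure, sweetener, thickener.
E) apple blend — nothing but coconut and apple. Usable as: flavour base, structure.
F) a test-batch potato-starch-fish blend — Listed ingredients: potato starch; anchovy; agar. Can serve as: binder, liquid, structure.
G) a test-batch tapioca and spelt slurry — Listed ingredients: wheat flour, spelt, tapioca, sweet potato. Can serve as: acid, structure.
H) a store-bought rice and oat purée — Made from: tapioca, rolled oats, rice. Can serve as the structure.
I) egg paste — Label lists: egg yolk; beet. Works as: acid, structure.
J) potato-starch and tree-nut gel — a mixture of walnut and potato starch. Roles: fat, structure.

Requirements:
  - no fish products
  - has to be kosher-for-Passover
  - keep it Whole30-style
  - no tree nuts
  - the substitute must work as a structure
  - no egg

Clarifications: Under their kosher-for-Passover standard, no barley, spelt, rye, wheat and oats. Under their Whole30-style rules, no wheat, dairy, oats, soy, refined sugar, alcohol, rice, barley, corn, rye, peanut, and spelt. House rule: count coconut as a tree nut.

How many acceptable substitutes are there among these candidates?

A: has rolled oats, so not kosher-for-Passover; has rolled oats, so not Whole30-style — no
B: only carrot; none excluded — keep
C: has rye, so not kosher-for-Passover; has rye, so not Whole30-style (and 2 more) — no
D: has egg, so not egg-free — out
E: has coconut, so not tree-nut-free — reject
F: has anchovy, so not fish-free — out
G: has spelt, so not kosher-for-Passover; has spelt, so not Whole30-style — out
H: has rolled oats, so not kosher-for-Passover; has rolled oats, so not Whole30-style — out
I: has egg yolk, so not egg-free — out
J: has walnut, so not tree-nut-free — reject

1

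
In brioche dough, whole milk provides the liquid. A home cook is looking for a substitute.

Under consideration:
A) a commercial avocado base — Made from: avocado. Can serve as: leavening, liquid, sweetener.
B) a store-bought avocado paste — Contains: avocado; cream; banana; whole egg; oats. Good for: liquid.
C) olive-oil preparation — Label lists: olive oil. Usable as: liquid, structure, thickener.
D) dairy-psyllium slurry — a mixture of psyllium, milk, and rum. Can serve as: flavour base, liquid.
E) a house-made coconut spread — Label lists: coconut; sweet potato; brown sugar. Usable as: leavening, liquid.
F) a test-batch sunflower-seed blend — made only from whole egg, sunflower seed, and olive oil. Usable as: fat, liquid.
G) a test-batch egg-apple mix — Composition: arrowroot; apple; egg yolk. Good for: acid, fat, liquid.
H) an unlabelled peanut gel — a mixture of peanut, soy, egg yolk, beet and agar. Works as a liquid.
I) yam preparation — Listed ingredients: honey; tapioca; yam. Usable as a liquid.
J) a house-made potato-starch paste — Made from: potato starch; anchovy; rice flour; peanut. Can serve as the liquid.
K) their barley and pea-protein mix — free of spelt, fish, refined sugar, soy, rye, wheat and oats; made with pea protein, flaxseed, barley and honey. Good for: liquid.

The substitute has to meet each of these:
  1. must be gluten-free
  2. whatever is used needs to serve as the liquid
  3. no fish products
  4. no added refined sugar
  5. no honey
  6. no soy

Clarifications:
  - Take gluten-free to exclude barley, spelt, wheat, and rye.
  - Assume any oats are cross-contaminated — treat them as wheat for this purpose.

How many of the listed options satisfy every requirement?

A: nothing on the exclusion list — keep
B: has oats, so not gluten-free — out
C: only olive oil; none excluded — valid
D: no honey, gluten-free — OK
E: has brown sugar, so not no-added-sugar — no
F: no honey, no soy — keep
G: no fish, no refined sugar — valid
H: has soy, so not soy-free — reject
I: has honey, so not honey-free — reject
J: has anchovy, so not fish-free — reject
K: has barley, so not gluten-free; has honey, so not honey-free — reject

5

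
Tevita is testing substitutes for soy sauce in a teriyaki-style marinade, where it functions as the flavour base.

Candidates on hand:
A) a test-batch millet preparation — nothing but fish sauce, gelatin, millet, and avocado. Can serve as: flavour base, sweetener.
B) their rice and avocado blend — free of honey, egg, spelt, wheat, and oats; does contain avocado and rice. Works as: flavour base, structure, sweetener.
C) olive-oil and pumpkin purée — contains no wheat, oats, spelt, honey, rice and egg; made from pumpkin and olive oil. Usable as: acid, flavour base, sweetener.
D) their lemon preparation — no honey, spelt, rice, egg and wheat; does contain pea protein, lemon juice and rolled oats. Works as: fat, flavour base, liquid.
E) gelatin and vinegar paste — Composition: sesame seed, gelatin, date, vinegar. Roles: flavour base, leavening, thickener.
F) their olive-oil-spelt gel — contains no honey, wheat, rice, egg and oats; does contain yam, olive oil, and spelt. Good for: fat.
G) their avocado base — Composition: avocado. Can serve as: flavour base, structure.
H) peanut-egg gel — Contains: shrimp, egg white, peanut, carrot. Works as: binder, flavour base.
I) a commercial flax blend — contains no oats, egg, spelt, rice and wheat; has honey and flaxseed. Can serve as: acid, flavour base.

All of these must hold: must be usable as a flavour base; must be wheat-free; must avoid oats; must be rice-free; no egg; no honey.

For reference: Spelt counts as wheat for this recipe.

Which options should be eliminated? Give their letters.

B, D, F, H, I

A: wheat-free, no oats — OK
B: has rice, so not rice-free — reject
C: all constraints satisfied — keep
D: has rolled oats, so not oat-free — out
E: works as a flavour base, no rice, wheat-free — keep
F: not usable as a flavour base; has spelt, so not wheat-free — out
G: only avocado; none excluded — OK
H: has egg white, so not egg-free — out
I: has honey, so not honey-free — out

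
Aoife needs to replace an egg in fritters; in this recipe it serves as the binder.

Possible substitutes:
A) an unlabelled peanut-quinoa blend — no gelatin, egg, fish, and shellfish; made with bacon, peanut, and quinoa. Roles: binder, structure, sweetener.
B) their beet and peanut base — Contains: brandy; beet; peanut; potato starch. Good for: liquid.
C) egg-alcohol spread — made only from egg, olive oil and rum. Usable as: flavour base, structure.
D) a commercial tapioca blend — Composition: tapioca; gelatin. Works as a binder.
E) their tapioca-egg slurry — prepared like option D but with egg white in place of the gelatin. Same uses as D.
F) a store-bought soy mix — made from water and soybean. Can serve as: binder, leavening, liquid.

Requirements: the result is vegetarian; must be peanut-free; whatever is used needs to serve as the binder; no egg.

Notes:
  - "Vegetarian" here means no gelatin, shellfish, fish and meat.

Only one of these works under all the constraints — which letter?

F

A: has bacon, so not vegetarian; has peanut, so not peanut-free — no
B: not usable as a binder; has peanut, so not peanut-free — no
C: not usable as a binder; has egg, so not egg-free — no
D: has gelatin, so not vegetarian — out
E: has egg white, so not egg-free — no
F: works as a binder, no egg, no peanut — keep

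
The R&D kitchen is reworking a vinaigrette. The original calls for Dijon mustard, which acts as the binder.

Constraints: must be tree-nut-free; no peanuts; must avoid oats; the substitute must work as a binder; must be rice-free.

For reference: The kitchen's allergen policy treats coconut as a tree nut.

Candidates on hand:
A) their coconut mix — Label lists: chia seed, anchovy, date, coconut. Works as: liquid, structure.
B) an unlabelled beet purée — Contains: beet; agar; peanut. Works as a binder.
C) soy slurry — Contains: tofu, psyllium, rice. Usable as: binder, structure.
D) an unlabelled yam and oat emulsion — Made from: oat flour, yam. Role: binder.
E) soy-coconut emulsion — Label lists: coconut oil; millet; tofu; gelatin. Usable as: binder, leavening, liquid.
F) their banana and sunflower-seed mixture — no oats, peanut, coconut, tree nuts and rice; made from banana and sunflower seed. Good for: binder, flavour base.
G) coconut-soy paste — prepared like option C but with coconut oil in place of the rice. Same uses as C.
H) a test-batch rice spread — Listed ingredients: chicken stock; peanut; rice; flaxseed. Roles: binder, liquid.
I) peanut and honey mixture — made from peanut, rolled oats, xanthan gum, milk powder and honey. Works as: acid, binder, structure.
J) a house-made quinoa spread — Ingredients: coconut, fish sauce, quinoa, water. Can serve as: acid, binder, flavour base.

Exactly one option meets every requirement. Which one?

A: not usable as a binder; has coconut, so not tree-nut-free — reject
B: has peanut, so not peanut-free — no
C: has rice, so not rice-free — reject
D: has oat flour, so not oat-free — out
E: has coconut oil, so not tree-nut-free — no
F: tree-nut-free, no oats — keep
G: has coconut oil, so not tree-nut-free — no
H: has peanut, so not peanut-free; has rice, so not rice-free — reject
I: has peanut, so not peanut-free; has rolled oats, so not oat-free — no
J: has coconut, so not tree-nut-free — out

F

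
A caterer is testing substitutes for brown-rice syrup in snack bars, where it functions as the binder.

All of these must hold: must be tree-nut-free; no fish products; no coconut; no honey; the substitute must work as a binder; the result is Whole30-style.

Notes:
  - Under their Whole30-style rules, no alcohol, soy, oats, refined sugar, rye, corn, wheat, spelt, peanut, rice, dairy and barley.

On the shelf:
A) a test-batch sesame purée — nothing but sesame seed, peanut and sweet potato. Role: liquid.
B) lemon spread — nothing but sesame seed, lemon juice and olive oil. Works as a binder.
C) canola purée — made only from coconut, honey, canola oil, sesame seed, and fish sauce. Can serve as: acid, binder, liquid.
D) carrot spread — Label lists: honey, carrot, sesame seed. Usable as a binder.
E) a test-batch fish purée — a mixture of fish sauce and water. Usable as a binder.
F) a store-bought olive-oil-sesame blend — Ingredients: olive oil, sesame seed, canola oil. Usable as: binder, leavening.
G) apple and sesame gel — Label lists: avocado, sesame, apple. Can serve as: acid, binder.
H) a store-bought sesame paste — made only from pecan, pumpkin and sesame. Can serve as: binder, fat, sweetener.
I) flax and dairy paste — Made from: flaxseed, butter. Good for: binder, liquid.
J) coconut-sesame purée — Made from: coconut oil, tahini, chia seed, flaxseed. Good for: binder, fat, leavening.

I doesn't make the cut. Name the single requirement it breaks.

usable as a binder: satisfied
Whole30-style: has butter — fails
coconut-free: satisfied
honey-free: satisfied
fish-free: satisfied
tree-nut-free: satisfied

Whole30-style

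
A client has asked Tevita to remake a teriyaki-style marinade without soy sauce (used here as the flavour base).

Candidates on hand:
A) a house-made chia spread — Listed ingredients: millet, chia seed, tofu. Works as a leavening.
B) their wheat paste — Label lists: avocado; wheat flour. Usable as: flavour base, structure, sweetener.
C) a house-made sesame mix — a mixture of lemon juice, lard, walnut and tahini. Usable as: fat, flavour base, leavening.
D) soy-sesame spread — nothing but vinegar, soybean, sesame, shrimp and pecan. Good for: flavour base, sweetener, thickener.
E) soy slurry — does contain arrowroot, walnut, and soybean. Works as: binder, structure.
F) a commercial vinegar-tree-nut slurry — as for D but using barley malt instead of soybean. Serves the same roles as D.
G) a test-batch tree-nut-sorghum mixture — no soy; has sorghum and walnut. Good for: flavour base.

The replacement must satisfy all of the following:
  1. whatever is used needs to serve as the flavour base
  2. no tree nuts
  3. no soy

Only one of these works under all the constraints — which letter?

B

A: not usable as a flavour base; has tofu, so not soy-free — no
B: only wheat flour and avocado; none excluded — keep
C: has walnut, so not tree-nut-free — no
D: has soybean, so not soy-free; has pecan, so not tree-nut-free — out
E: not usable as a flavour base; has soybean, so not soy-free (and 1 more) — reject
F: has pecan, so not tree-nut-free — no
G: has walnut, so not tree-nut-free — out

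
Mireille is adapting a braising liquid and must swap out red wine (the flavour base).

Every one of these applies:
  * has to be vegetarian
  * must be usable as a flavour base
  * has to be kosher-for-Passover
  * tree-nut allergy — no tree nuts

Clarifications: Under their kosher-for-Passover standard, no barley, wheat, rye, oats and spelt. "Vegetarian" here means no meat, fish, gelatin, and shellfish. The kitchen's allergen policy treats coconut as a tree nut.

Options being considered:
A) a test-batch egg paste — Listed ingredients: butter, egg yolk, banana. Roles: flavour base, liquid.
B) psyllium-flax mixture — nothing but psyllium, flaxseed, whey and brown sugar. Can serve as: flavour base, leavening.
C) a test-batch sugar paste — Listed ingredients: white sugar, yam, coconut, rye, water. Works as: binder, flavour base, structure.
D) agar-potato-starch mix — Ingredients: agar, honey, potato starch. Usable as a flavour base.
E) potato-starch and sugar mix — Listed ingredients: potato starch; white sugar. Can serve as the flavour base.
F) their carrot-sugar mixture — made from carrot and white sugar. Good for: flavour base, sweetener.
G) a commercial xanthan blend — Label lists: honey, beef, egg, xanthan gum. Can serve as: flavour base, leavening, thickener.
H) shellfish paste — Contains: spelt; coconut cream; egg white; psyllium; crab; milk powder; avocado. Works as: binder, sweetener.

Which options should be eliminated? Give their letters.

A: works as a flavour base, vegetarian, tree-nut-free — OK
B: all constraints satisfied — valid
C: has rye, so not kosher-for-Passover; has coconut, so not tree-nut-free — no
D: nothing on the exclusion list — keep
E: every rule checks out — keep
F: works as a flavour base, vegetarian, tree-nut-free — keep
G: has beef, so not vegetarian — out
H: not usable as a flavour base; has spelt, so not kosher-for-Passover (and 2 more) — no

C, G, H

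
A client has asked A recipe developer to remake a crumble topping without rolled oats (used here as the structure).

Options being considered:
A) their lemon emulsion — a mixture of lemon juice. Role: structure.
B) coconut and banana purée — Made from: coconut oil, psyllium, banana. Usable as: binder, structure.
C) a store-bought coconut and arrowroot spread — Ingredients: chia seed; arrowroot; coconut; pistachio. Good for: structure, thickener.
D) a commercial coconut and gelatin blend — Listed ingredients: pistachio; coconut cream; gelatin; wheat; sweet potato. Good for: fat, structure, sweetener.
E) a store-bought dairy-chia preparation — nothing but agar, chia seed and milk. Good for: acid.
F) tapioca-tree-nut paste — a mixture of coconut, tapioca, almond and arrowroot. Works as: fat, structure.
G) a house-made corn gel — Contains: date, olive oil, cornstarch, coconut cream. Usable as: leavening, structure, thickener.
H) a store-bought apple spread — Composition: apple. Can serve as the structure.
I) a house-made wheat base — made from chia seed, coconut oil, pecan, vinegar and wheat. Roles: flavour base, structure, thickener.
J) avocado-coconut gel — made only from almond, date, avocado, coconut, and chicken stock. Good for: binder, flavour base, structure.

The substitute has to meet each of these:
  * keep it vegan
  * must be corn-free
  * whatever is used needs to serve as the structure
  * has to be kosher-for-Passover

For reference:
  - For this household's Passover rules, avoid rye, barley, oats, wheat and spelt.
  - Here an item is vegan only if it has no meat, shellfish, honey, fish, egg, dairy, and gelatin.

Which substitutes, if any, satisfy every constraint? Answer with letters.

A, B, C, F, H

A: nothing on the exclusion list — valid
B: only coconut oil, psyllium and banana; none excluded — valid
C: every rule checks out — valid
D: has wheat, so not kosher-for-Passover; has gelatin, so not vegan — out
E: not usable as a structure; has milk, so not vegan — reject
F: coconut and almond etc. — none of it excluded — OK
G: has cornstarch, so not corn-free — reject
H: works as a structure, no corn, vegan — valid
I: has wheat, so not kosher-for-Passover — reject
J: has chicken stock, so not vegan — no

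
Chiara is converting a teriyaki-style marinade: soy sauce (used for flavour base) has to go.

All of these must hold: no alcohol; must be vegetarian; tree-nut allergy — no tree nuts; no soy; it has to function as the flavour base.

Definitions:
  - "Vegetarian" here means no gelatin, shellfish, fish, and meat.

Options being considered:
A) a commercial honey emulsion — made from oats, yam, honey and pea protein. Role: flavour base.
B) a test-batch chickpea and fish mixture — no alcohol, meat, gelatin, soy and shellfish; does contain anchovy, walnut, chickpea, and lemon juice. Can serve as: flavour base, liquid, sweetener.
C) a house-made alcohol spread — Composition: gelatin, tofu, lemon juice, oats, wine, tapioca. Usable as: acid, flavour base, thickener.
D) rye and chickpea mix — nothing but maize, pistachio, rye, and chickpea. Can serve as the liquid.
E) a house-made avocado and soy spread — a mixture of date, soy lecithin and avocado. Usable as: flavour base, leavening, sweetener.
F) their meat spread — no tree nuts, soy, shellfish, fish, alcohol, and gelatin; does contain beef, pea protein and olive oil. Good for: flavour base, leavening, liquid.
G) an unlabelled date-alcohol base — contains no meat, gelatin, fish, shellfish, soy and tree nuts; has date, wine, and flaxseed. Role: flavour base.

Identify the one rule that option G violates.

usable as a flavour base: satisfied
vegetarian: satisfied
alcohol-free: has wine — fails
tree-nut-free: satisfied
soy-free: satisfied

alcohol-free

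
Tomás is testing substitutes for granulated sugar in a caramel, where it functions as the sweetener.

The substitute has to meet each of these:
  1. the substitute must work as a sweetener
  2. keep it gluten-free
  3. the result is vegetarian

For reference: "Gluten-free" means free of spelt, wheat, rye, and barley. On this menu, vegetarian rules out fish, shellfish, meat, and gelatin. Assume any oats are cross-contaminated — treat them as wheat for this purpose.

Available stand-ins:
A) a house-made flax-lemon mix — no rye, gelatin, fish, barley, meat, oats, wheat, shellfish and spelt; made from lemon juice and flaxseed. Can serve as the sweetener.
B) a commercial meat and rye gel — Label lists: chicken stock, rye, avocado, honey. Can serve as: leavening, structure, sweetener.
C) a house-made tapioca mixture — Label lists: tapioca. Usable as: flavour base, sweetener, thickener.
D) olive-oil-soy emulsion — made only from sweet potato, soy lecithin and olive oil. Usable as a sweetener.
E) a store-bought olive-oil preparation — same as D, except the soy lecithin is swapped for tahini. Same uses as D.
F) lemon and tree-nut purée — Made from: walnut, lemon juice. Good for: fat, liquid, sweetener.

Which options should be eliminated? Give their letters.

A: works as a sweetener, gluten-free, vegetarian — OK
B: has rye, so not gluten-free; has chicken stock, so not vegetarian — reject
C: only tapioca; none excluded — valid
D: vegetarian, gluten-free — OK
E: only tahini, olive oil, and sweet potato; none excluded — valid
F: only walnut and lemon juice; none excluded — valid

B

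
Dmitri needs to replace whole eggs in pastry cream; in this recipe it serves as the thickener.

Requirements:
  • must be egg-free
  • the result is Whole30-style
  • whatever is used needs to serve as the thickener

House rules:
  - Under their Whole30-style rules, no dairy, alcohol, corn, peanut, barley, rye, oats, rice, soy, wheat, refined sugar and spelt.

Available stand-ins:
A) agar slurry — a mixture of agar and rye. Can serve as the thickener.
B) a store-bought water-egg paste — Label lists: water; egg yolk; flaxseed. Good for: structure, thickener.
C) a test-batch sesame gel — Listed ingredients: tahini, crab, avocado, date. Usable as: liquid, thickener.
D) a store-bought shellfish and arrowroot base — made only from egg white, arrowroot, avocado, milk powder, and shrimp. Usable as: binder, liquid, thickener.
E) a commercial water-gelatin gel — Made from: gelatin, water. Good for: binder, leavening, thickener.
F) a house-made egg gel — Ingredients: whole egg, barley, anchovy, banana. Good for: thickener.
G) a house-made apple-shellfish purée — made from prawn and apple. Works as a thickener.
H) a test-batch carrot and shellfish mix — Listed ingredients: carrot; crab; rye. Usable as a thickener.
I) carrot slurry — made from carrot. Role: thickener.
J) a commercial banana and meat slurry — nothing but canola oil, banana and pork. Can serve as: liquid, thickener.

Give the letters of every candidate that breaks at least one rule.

A: has rye, so not Whole30-style — reject
B: has egg yolk, so not egg-free — reject
C: no egg, Whole30-style — keep
D: has milk powder, so not Whole30-style; has egg white, so not egg-free — reject
E: Whole30-style, no egg — keep
F: has barley, so not Whole30-style; has whole egg, so not egg-free — out
G: all constraints satisfied — valid
H: has rye, so not Whole30-style — reject
I: works as a thickener, Whole30-style, no egg — OK
J: nothing on the exclusion list — valid

A, B, D, F, H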